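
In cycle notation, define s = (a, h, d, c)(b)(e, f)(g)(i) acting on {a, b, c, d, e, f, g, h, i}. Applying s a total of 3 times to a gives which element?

a lies in the 4-cycle (a, h, d, c).
Advancing 3 steps from a: a → h → d → c.

c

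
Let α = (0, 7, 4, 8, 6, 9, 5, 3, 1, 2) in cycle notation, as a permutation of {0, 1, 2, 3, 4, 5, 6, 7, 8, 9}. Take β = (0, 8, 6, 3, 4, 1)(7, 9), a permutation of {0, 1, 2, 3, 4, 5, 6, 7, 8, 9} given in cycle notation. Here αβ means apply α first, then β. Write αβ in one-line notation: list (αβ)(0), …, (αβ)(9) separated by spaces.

9 2 8 0 6 4 7 1 3 5

Chase each element through α then β: 0 → 7 → 9; 1 → 2 → 2; 2 → 0 → 8; 3 → 1 → 0; 4 → 8 → 6; 5 → 3 → 4; 6 → 9 → 7; 7 → 4 → 1; 8 → 6 → 3; 9 → 5 → 5.
Collecting the images, αβ = [9 2 8 0 6 4 7 1 3 5].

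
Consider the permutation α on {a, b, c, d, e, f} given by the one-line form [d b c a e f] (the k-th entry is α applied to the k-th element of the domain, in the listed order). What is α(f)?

f

f is element number 6 of the domain, and entry number 6 of the one-line form is f, so α(f) = f.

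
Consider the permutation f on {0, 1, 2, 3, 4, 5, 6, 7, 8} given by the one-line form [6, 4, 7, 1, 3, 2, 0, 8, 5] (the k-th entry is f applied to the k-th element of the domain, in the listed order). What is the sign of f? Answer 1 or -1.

In disjoint-cycle form the cycle lengths are 4, 3, 2.
A cycle of length ℓ contributes ℓ−1 transpositions, so f is a product of 3 + 2 + 1 = 6 transpositions — even.

1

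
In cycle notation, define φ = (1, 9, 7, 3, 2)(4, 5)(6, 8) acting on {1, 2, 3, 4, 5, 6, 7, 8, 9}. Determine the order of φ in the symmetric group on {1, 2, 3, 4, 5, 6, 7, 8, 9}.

The cycle type of φ is (5, 2, 2).
The order is lcm(5, 2, 2) = 10.

10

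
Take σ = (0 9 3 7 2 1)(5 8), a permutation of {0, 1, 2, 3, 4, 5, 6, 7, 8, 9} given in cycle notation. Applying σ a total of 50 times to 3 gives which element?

3 lies in the 6-cycle (0 9 3 7 2 1).
On a 6-cycle, σ^6 is the identity, so σ^50 = σ^2 there (50 ≡ 2 mod 6).
Stepping 2 places around the cycle: 3 → 7 → 2.

2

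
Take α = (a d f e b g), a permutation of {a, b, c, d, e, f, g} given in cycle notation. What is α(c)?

c does not appear in any cycle of α, so it is a fixed point: α(c) = c.

c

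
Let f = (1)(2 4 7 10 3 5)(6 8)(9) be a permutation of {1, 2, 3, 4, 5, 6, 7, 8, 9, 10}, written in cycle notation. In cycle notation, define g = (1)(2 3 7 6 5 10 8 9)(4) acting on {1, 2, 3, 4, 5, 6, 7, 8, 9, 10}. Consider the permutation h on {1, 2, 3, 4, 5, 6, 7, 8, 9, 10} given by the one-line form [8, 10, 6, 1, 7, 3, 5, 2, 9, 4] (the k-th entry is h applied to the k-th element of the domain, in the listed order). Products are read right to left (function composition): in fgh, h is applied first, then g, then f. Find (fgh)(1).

9

(fgh)(1) = f(g(h(1))). h(1) = 8, then g(8) = 9, then f(9) = 9, so the result is 9.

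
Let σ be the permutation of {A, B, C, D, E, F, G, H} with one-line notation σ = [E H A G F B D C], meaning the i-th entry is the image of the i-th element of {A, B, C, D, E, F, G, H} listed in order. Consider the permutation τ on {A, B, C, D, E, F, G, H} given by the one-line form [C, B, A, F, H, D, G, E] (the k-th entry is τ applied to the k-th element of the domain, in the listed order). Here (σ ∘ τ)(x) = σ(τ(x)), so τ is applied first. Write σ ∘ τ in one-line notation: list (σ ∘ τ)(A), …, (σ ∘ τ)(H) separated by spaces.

Chase each element through τ then σ: A → C → A; B → B → H; C → A → E; D → F → B; E → H → C; F → D → G; G → G → D; H → E → F.
So σ ∘ τ in one-line form is A H E B C G D F.

A H E B C G D F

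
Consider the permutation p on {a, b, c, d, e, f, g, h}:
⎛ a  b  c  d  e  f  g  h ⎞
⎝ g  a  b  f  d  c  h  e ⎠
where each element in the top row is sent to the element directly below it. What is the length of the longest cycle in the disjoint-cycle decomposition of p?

8

Decomposing into disjoint cycles gives (a g h e d f c b); the longest has length 8.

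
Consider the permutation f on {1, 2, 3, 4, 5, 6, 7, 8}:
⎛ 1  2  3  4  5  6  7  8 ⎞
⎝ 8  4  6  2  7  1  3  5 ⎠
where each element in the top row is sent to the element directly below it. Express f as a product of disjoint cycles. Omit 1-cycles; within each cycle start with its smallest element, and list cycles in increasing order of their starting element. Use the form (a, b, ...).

(1, 8, 5, 7, 3, 6)(2, 4)

From 1: 1 → 8 → 5 → 7 → 3 → 6 → 1, closing the cycle (1, 8, 5, 7, 3, 6).
Continuing from each remaining unvisited element yields (1, 8, 5, 7, 3, 6)(2, 4).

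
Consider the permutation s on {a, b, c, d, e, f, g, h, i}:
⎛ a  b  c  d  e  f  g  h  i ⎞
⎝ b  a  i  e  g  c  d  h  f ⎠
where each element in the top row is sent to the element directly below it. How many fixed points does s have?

1

The fixed points (elements with s(x) = x) are {h}, so there is 1.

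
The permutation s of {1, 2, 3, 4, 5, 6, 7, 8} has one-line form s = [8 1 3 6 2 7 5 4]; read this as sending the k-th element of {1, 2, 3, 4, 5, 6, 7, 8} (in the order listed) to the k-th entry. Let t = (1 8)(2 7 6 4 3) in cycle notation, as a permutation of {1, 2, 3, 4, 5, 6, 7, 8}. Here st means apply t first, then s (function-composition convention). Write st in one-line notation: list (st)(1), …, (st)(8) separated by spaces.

4 5 1 3 2 6 7 8

For each element, apply t then s: 1 → 8 → 4; 2 → 7 → 5; 3 → 2 → 1; 4 → 3 → 3; 5 → 5 → 2; 6 → 4 → 6; 7 → 6 → 7; 8 → 1 → 8.
Collecting the images, st = [4 5 1 3 2 6 7 8].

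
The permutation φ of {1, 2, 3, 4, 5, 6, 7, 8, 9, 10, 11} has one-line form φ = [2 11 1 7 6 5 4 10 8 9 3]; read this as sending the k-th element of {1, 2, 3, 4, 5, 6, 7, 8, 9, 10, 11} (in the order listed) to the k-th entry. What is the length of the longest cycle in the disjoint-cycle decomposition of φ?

Decomposing into disjoint cycles gives (1 2 11 3)(4 7)(5 6)(8 10 9); the longest has length 4.

4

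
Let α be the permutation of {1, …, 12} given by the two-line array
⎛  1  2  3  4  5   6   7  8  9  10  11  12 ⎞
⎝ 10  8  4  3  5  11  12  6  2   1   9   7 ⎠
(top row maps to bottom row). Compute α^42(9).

8

Tracing 9 → 2 → … returns to 9 after 5 steps, so 9 lies in a 5-cycle (2 8 6 11 9).
Powers repeat with period 5 on this cycle, and 42 mod 5 = 2, so α^42(9) = α^2(9).
Advancing 2 steps from 9: 9 → 2 → 8.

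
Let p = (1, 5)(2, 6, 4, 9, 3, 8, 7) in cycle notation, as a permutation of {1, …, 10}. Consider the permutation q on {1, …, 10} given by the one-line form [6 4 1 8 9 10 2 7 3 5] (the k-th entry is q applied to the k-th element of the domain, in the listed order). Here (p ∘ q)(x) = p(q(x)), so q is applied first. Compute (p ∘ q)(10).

q(10) = 5, then p(5) = 1; composing gives (p ∘ q)(10) = 1.

1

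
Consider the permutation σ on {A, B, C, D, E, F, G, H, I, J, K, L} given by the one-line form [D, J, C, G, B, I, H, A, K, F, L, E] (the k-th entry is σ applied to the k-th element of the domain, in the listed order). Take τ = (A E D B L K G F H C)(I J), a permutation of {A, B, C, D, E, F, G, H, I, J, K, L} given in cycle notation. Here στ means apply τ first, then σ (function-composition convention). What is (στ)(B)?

E

(στ)(B) = σ(τ(B)). τ(B) = L, then σ(L) = E. So (στ)(B) = E.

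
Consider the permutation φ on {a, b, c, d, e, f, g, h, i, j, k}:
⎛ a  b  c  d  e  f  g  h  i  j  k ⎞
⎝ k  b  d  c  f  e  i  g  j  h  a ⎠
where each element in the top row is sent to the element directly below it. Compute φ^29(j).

h

Tracing j → h → … returns to j after 4 steps, so j lies in a 4-cycle (g, i, j, h).
Powers repeat with period 4 on this cycle, and 29 mod 4 = 1, so φ^29(j) = φ^1(j).
Advancing 1 step from j: j → h.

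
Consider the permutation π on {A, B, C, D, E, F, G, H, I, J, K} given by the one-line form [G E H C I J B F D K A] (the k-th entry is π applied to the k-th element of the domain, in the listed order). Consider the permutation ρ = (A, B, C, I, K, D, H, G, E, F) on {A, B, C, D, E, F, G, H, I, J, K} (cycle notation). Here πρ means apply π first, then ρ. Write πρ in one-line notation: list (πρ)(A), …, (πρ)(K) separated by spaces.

E F G I K J C A H D B

Chase each element through π then ρ: A → G → E; B → E → F; C → H → G; D → C → I; E → I → K; F → J → J; G → B → C; H → F → A; I → D → H; J → K → D; K → A → B.
Collecting the images, πρ = [E F G I K J C A H D B].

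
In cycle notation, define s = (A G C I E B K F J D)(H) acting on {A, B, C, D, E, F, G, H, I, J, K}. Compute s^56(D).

B

D lies in the 10-cycle (A G C I E B K F J D).
Since the cycle has length 10, s^56 acts on it the same as s^6 (56 mod 10 = 6).
Advancing 6 steps from D: D → A → G → C → I → E → B.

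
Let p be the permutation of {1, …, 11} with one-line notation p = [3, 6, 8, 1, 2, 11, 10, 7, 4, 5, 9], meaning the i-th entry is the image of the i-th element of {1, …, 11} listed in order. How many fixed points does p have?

0

No element satisfies p(x) = x, so there are 0 fixed points.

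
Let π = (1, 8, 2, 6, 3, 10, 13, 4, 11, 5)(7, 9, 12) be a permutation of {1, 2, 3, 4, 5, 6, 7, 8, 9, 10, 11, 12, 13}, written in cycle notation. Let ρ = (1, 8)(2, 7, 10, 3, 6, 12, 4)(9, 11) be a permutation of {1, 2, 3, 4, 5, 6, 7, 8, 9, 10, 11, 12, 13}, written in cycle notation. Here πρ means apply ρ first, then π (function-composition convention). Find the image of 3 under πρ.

First apply ρ: ρ(3) = 6, then π(6) = 3. Thus (πρ)(3) = 3.

3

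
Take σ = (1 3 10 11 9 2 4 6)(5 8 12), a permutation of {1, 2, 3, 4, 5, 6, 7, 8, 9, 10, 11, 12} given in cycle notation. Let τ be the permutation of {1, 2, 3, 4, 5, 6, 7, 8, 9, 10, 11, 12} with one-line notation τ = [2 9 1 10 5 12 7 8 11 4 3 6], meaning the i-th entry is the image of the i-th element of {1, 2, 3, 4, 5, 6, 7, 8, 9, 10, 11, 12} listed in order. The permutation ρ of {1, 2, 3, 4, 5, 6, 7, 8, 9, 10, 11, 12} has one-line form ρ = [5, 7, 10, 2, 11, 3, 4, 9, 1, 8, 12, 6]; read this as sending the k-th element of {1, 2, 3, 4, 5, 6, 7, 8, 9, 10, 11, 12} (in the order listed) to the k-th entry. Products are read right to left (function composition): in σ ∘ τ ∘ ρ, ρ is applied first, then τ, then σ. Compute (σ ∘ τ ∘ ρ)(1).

Chase 1: ρ(1) = 5; τ(5) = 5; σ(5) = 8. Hence (σ ∘ τ ∘ ρ)(1) = 8.

8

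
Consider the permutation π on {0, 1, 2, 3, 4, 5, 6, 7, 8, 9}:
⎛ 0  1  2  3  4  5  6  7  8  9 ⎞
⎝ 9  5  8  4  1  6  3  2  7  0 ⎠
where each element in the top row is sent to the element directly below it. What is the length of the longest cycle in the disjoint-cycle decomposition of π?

5

Decomposing into disjoint cycles gives (0 9)(1 5 6 3 4)(2 8 7); the longest has length 5.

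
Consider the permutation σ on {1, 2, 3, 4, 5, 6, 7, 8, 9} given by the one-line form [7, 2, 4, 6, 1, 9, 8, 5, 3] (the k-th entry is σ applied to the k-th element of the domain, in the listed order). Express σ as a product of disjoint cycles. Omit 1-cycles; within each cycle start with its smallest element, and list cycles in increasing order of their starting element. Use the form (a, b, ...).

From 1: 1 → 7 → 8 → 5 → 1, closing the cycle (1, 7, 8, 5).
Repeating from the next unused element and collecting all non-trivial cycles gives (1, 7, 8, 5)(3, 4, 6, 9).

(1, 7, 8, 5)(3, 4, 6, 9)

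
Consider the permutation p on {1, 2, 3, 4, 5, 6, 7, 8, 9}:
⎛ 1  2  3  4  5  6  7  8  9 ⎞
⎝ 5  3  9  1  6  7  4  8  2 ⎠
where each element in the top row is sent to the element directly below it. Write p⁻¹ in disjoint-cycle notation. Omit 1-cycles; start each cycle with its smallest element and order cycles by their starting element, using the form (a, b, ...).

(1, 4, 7, 6, 5)(2, 9, 3)

First write p in disjoint cycles: (1, 5, 6, 7, 4)(2, 3, 9).
Reversing each cycle (and rotating so the smallest element leads) gives p⁻¹ = (1, 4, 7, 6, 5)(2, 9, 3).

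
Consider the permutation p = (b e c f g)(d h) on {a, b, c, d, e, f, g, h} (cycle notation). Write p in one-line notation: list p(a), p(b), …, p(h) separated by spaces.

a e f h c g b d

Reading each image from the cycles: a→a, b→e, c→f, d→h, e→c, f→g, g→b, h→d.
So the one-line form is a e f h c g b d.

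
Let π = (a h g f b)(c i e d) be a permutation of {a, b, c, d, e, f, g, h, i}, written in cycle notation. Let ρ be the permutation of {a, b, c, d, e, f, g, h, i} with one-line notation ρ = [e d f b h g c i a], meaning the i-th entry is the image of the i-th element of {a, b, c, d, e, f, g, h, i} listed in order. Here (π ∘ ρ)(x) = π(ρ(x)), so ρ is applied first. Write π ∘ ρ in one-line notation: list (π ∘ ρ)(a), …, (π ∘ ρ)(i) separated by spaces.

(π ∘ ρ)(x) = π(ρ(x)). Computing each image: π(ρ(a)) = π(e) = d, π(ρ(b)) = π(d) = c, π(ρ(c)) = π(f) = b, π(ρ(d)) = π(b) = a, π(ρ(e)) = π(h) = g, π(ρ(f)) = π(g) = f, π(ρ(g)) = π(c) = i, π(ρ(h)) = π(i) = e, π(ρ(i)) = π(a) = h.
Hence π ∘ ρ = [d c b a g f i e h].

d c b a g f i e h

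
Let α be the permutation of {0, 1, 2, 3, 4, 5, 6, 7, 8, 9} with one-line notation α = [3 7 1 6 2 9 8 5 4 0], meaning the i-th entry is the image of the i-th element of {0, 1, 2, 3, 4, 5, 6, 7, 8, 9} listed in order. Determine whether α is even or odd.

odd

In disjoint-cycle form the cycle lengths are 10.
A cycle is odd iff its length is even; α has 1 even-length cycle, so sgn(α) = (−1)^1 and α is odd.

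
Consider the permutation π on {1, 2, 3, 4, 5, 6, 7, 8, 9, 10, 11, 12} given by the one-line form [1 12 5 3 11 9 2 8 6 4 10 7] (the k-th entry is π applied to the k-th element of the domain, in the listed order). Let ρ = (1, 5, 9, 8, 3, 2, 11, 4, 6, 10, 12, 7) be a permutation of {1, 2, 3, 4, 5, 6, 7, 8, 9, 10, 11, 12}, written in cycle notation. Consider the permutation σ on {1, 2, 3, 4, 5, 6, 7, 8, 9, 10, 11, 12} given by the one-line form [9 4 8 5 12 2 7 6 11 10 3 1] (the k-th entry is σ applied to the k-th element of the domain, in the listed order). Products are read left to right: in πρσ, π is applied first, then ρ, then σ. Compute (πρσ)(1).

12

(πρσ)(1) = σ(ρ(π(1))). π(1) = 1, then ρ(1) = 5, then σ(5) = 12, so the result is 12.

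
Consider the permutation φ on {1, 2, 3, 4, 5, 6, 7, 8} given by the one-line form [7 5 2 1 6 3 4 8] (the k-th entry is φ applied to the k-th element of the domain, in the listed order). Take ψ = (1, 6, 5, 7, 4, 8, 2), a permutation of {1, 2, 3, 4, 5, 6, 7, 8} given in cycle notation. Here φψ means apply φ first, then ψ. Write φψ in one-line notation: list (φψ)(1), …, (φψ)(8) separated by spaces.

4 7 1 6 5 3 8 2

Chase each element through φ then ψ: 1 → 7 → 4; 2 → 5 → 7; 3 → 2 → 1; 4 → 1 → 6; 5 → 6 → 5; 6 → 3 → 3; 7 → 4 → 8; 8 → 8 → 2.
Collecting the images, φψ = [4 7 1 6 5 3 8 2].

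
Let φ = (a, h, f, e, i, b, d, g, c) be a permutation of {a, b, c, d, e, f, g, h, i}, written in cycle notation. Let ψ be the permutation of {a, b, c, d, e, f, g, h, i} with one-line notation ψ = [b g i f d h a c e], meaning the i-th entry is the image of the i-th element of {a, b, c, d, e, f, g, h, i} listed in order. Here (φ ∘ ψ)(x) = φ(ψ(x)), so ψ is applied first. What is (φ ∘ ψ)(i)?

First apply ψ: ψ(i) = e, then φ(e) = i. Thus (φ ∘ ψ)(i) = i.

i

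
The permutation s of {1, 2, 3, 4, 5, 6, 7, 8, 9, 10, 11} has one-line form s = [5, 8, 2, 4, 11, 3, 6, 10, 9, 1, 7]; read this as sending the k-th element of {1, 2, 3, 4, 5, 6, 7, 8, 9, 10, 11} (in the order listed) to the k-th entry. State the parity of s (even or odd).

even

In disjoint-cycle form the cycle lengths are 9, 1, 1.
A cycle of length ℓ contributes ℓ−1 transpositions, so s is a product of 8 transpositions — even.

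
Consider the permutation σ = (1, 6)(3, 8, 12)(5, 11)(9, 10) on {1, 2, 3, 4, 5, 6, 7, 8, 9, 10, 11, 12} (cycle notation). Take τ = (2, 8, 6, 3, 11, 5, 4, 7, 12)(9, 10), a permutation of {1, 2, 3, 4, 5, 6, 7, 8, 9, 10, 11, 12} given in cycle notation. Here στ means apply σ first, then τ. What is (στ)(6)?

1

First apply σ: σ(6) = 1, then τ(1) = 1. Thus (στ)(6) = 1.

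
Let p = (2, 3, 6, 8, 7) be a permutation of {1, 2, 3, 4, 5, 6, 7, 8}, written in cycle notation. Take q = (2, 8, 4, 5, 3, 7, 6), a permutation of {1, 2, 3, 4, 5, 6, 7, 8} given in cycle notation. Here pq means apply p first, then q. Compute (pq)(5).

3

p(5) = 5, then q(5) = 3; composing gives (pq)(5) = 3.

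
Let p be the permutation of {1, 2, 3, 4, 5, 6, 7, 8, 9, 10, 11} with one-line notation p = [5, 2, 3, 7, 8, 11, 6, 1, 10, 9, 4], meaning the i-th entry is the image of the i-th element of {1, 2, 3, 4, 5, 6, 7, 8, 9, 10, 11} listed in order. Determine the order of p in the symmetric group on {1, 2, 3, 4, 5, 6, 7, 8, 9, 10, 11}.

12

The disjoint-cycle form of p has cycle lengths 4, 3, 2, 1, 1.
Since disjoint cycles commute, ord(p) = lcm(4, 3, 2) = 12.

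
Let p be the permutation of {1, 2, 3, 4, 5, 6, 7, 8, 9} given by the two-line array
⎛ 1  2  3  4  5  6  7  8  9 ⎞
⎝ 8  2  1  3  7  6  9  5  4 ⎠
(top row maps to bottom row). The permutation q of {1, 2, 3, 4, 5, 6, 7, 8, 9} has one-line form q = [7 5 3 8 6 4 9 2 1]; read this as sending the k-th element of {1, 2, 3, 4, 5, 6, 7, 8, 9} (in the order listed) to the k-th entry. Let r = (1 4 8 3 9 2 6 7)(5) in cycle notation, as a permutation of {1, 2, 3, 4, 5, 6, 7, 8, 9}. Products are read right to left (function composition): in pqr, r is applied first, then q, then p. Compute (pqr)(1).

(pqr)(1) = p(q(r(1))). r(1) = 4, then q(4) = 8, then p(8) = 5, so the result is 5.

5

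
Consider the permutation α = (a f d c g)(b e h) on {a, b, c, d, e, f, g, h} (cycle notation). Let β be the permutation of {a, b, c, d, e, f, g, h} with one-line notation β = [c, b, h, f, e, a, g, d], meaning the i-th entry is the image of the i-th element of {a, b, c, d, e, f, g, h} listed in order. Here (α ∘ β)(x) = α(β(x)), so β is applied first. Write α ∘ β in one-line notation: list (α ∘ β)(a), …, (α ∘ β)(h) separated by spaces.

g e b d h f a c

For each element, apply β then α: a → c → g; b → b → e; c → h → b; d → f → d; e → e → h; f → a → f; g → g → a; h → d → c.
Collecting the images, α ∘ β = [g e b d h f a c].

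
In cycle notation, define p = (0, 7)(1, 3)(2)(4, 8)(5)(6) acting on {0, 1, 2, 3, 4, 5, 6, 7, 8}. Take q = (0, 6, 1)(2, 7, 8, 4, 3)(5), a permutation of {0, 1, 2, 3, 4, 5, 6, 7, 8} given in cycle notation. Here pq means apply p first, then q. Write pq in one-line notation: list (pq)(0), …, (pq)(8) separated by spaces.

8 2 7 0 4 5 1 6 3

(pq)(x) = q(p(x)). Computing each image: q(p(0)) = q(7) = 8, q(p(1)) = q(3) = 2, q(p(2)) = q(2) = 7, q(p(3)) = q(1) = 0, q(p(4)) = q(8) = 4, q(p(5)) = q(5) = 5, q(p(6)) = q(6) = 1, q(p(7)) = q(0) = 6, q(p(8)) = q(4) = 3.
Hence pq = [8 2 7 0 4 5 1 6 3].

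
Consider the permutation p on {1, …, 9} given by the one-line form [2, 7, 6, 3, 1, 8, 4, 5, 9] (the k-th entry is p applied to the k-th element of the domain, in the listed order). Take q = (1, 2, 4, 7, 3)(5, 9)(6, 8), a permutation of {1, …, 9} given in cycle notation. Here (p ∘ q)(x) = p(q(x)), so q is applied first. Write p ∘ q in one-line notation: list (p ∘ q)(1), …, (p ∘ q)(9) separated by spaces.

(p ∘ q)(x) = p(q(x)). Computing each image: p(q(1)) = p(2) = 7, p(q(2)) = p(4) = 3, p(q(3)) = p(1) = 2, p(q(4)) = p(7) = 4, p(q(5)) = p(9) = 9, p(q(6)) = p(8) = 5, p(q(7)) = p(3) = 6, p(q(8)) = p(6) = 8, p(q(9)) = p(5) = 1.
Hence p ∘ q = [7 3 2 4 9 5 6 8 1].

7 3 2 4 9 5 6 8 1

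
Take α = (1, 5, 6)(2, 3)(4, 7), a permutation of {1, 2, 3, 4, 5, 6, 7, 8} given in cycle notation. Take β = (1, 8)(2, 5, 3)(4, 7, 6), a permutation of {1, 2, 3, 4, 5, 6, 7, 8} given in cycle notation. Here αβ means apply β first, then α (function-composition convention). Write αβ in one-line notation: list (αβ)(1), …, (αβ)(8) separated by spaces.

Chase each element through β then α: 1 → 8 → 8; 2 → 5 → 6; 3 → 2 → 3; 4 → 7 → 4; 5 → 3 → 2; 6 → 4 → 7; 7 → 6 → 1; 8 → 1 → 5.
So αβ in one-line form is 8 6 3 4 2 7 1 5.

8 6 3 4 2 7 1 5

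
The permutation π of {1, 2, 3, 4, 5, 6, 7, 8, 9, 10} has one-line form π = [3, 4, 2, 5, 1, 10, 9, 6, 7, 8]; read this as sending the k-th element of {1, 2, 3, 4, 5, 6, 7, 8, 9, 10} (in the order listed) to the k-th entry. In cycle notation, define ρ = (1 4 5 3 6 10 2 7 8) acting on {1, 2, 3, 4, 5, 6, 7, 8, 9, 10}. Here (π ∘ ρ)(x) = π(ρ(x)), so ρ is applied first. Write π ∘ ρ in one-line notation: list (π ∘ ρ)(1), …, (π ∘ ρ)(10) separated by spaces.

5 9 10 1 2 8 6 3 7 4

For each element, apply ρ then π: 1 → 4 → 5; 2 → 7 → 9; 3 → 6 → 10; 4 → 5 → 1; 5 → 3 → 2; 6 → 10 → 8; 7 → 8 → 6; 8 → 1 → 3; 9 → 9 → 7; 10 → 2 → 4.
Collecting the images, π ∘ ρ = [5 9 10 1 2 8 6 3 7 4].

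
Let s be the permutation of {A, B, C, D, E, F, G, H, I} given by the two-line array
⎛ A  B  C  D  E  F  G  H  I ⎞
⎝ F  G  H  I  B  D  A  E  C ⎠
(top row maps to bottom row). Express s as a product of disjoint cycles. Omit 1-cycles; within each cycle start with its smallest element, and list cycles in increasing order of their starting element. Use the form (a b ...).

(A F D I C H E B G)

From A: A → F → D → I → C → H → E → B → G → A, closing the cycle (A F D I C H E B G).
Repeating from the next unused element and collecting all non-trivial cycles gives (A F D I C H E B G).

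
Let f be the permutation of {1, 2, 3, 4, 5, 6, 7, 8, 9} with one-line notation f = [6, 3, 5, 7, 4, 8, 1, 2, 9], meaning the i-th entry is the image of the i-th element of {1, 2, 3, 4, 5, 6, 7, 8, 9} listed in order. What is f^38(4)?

Tracing 4 → 7 → … returns to 4 after 8 steps, so 4 lies in an 8-cycle (1, 6, 8, 2, 3, 5, 4, 7).
Since the cycle has length 8, f^38 acts on it the same as f^6 (38 mod 8 = 6).
Stepping 6 places around the cycle: 4 → 7 → 1 → 6 → 8 → 2 → 3.

3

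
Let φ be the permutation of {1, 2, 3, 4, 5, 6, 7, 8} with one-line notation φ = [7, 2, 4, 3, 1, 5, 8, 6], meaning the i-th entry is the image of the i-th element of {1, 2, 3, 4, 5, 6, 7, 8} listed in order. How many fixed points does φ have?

The fixed points (elements with φ(x) = x) are {2}, so there is 1.

1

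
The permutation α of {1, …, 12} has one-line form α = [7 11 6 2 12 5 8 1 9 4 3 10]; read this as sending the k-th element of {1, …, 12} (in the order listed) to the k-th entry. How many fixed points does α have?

The fixed points (elements with α(x) = x) are {9}, so there is 1.

1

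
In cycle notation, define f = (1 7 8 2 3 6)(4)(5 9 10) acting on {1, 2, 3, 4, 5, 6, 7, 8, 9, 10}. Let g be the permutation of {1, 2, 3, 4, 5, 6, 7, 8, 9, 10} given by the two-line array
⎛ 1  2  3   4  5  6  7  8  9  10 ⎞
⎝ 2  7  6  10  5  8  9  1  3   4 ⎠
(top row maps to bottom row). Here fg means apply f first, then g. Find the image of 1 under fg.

9

(fg)(1) = g(f(1)). f(1) = 7, then g(7) = 9. So (fg)(1) = 9.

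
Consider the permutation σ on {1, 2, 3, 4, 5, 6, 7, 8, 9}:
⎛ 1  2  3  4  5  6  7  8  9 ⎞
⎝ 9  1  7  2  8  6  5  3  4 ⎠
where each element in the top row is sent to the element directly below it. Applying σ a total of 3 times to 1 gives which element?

2

Tracing 1 → 9 → … returns to 1 after 4 steps, so 1 lies in a 4-cycle (1 9 4 2).
Advancing 3 steps from 1: 1 → 9 → 4 → 2.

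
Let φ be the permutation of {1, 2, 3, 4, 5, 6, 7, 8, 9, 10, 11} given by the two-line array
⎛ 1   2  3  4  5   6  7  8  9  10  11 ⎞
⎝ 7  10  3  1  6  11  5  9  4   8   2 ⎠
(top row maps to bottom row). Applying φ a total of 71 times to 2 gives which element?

Tracing 2 → 10 → … returns to 2 after 10 steps, so 2 lies in a 10-cycle (1, 7, 5, 6, 11, 2, 10, 8, 9, 4).
Since the cycle has length 10, φ^71 acts on it the same as φ^1 (71 mod 10 = 1).
Stepping 1 place around the cycle: 2 → 10.

10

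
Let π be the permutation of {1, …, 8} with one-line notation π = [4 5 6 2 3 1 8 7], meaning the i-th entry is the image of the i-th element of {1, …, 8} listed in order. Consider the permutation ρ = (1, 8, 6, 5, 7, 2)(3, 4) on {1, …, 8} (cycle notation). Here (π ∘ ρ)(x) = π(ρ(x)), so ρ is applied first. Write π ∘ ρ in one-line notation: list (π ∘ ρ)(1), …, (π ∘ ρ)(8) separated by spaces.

7 4 2 6 8 3 5 1

(π ∘ ρ)(x) = π(ρ(x)). Computing each image: π(ρ(1)) = π(8) = 7, π(ρ(2)) = π(1) = 4, π(ρ(3)) = π(4) = 2, π(ρ(4)) = π(3) = 6, π(ρ(5)) = π(7) = 8, π(ρ(6)) = π(5) = 3, π(ρ(7)) = π(2) = 5, π(ρ(8)) = π(6) = 1.
Hence π ∘ ρ = [7 4 2 6 8 3 5 1].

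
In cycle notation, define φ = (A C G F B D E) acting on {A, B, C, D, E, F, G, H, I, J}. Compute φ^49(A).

A

A lies in the 7-cycle (A C G F B D E).
Since the cycle has length 7, φ^49 acts on it the same as φ^0 (49 mod 7 = 0).
So φ^49(A) = A.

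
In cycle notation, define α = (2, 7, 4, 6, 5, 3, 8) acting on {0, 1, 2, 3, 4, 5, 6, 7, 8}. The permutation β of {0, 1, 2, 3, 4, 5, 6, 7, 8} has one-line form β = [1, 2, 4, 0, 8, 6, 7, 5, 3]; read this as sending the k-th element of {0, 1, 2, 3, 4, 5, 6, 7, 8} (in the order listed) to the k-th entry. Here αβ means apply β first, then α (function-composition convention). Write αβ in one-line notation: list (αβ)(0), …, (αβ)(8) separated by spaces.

(αβ)(x) = α(β(x)). Computing each image: α(β(0)) = α(1) = 1, α(β(1)) = α(2) = 7, α(β(2)) = α(4) = 6, α(β(3)) = α(0) = 0, α(β(4)) = α(8) = 2, α(β(5)) = α(6) = 5, α(β(6)) = α(7) = 4, α(β(7)) = α(5) = 3, α(β(8)) = α(3) = 8.
Hence αβ = [1 7 6 0 2 5 4 3 8].

1 7 6 0 2 5 4 3 8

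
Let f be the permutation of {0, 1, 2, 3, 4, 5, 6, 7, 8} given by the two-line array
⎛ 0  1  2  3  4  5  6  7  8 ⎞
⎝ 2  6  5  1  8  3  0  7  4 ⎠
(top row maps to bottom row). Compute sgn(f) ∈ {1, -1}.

In disjoint-cycle form the cycle lengths are 6, 2, 1.
A cycle of length ℓ contributes ℓ−1 transpositions, so f is a product of 5 + 1 = 6 transpositions — even.

1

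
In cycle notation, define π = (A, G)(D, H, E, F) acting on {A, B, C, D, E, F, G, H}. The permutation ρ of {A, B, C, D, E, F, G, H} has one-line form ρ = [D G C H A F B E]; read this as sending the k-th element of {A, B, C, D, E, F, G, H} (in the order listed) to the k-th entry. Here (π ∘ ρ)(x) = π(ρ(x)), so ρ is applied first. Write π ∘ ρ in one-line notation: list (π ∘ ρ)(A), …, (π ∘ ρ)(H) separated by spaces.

H A C E G D B F

(π ∘ ρ)(x) = π(ρ(x)). Computing each image: π(ρ(A)) = π(D) = H, π(ρ(B)) = π(G) = A, π(ρ(C)) = π(C) = C, π(ρ(D)) = π(H) = E, π(ρ(E)) = π(A) = G, π(ρ(F)) = π(F) = D, π(ρ(G)) = π(B) = B, π(ρ(H)) = π(E) = F.
Hence π ∘ ρ = [H A C E G D B F].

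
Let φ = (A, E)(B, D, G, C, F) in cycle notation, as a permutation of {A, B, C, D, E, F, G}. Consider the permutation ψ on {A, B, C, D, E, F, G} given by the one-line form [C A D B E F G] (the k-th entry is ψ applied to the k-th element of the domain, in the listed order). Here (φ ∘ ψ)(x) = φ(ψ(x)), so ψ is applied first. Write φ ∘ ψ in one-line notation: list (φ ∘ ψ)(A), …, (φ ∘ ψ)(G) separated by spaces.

For each element, apply ψ then φ: A → C → F; B → A → E; C → D → G; D → B → D; E → E → A; F → F → B; G → G → C.
So φ ∘ ψ in one-line form is F E G D A B C.

F E G D A B C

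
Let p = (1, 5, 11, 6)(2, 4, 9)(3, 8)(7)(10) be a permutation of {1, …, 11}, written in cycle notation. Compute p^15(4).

4 lies in the 3-cycle (2, 4, 9).
Powers repeat with period 3 on this cycle, and 15 mod 3 = 0, so p^15(4) = p^0(4).
So p^15(4) = 4.

4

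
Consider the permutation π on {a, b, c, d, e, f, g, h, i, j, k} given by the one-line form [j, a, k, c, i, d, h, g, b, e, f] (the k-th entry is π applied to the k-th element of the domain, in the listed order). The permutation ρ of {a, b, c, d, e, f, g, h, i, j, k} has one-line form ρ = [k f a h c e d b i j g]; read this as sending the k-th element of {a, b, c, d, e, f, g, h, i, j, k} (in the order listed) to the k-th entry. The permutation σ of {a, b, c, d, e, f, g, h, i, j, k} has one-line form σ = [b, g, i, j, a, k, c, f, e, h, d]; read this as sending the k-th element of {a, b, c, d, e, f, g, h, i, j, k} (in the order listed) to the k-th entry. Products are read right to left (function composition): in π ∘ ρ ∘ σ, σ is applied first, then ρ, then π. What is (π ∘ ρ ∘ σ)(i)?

k

Chase i: σ(i) = e; ρ(e) = c; π(c) = k. Hence (π ∘ ρ ∘ σ)(i) = k.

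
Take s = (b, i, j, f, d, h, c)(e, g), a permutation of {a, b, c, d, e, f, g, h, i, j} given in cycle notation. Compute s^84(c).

c

c lies in the 7-cycle (b, i, j, f, d, h, c).
On a 7-cycle, s^7 is the identity, so s^84 = s^0 there (84 ≡ 0 mod 7).
So s^84(c) = c.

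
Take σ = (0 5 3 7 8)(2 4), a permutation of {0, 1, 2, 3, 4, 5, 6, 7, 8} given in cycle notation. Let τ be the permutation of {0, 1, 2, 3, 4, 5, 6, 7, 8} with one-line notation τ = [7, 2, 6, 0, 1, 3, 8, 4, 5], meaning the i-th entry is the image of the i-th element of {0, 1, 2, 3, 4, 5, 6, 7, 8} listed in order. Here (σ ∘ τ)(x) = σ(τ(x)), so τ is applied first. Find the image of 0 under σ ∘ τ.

τ(0) = 7, then σ(7) = 8; composing gives (σ ∘ τ)(0) = 8.

8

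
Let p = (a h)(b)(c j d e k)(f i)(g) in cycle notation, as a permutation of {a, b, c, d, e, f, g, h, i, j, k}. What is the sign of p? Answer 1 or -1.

1

The cycle lengths are 5, 2, 2, 1, 1.
A cycle of length ℓ contributes ℓ−1 transpositions, so p is a product of 4 + 1 + 1 = 6 transpositions — even.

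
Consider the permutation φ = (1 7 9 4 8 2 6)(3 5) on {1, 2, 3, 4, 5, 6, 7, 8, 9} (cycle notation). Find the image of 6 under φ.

6 appears in (1 7 9 4 8 2 6); the next entry (wrapping around) is 1.

1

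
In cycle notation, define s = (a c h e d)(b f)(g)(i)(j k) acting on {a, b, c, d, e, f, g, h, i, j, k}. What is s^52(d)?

c

d lies in the 5-cycle (a c h e d).
Powers repeat with period 5 on this cycle, and 52 mod 5 = 2, so s^52(d) = s^2(d).
Stepping 2 places around the cycle: d → a → c.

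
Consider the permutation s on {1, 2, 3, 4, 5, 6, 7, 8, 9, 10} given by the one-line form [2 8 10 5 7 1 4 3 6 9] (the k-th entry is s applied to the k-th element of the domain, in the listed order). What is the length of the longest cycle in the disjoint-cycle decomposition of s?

7

Decomposing into disjoint cycles gives (1 2 8 3 10 9 6)(4 5 7); the longest has length 7.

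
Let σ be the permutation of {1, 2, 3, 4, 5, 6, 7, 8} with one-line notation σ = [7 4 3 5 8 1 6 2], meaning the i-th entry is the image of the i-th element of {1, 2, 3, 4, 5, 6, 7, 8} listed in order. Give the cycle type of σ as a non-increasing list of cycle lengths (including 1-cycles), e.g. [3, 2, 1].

The disjoint cycles are (1 7 6)(2 4 5 8)(3), with lengths 4, 3, 1 in non-increasing order.

[4, 3, 1]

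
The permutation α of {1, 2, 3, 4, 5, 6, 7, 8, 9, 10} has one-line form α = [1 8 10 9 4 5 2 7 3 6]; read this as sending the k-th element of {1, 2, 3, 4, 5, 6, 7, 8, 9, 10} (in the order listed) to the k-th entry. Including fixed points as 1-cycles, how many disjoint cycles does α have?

The cycle decomposition is (1)(2, 8, 7)(3, 10, 6, 5, 4, 9), which has 3 cycles (counting 1-cycles).

3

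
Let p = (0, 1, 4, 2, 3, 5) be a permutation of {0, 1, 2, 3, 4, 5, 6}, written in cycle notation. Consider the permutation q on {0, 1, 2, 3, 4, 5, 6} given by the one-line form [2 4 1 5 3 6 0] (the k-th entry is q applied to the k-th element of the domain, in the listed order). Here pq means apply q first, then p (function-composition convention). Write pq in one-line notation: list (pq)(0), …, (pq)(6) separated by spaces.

(pq)(x) = p(q(x)). Computing each image: p(q(0)) = p(2) = 3, p(q(1)) = p(4) = 2, p(q(2)) = p(1) = 4, p(q(3)) = p(5) = 0, p(q(4)) = p(3) = 5, p(q(5)) = p(6) = 6, p(q(6)) = p(0) = 1.
Hence pq = [3 2 4 0 5 6 1].

3 2 4 0 5 6 1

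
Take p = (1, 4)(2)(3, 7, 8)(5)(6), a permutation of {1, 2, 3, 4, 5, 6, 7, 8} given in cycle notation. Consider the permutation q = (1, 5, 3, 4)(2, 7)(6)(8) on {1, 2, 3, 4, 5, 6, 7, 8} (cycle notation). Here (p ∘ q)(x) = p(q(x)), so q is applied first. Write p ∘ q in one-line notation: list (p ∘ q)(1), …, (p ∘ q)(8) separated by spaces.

5 8 1 4 7 6 2 3

Chase each element through q then p: 1 → 5 → 5; 2 → 7 → 8; 3 → 4 → 1; 4 → 1 → 4; 5 → 3 → 7; 6 → 6 → 6; 7 → 2 → 2; 8 → 8 → 3.
So p ∘ q in one-line form is 5 8 1 4 7 6 2 3.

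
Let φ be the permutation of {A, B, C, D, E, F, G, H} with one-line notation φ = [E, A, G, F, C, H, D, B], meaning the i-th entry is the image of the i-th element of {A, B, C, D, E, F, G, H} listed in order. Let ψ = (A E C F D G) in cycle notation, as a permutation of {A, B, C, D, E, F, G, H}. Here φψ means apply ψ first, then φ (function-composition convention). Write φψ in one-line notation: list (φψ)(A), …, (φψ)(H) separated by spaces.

C A H D G F E B

For each element, apply ψ then φ: A → E → C; B → B → A; C → F → H; D → G → D; E → C → G; F → D → F; G → A → E; H → H → B.
Collecting the images, φψ = [C A H D G F E B].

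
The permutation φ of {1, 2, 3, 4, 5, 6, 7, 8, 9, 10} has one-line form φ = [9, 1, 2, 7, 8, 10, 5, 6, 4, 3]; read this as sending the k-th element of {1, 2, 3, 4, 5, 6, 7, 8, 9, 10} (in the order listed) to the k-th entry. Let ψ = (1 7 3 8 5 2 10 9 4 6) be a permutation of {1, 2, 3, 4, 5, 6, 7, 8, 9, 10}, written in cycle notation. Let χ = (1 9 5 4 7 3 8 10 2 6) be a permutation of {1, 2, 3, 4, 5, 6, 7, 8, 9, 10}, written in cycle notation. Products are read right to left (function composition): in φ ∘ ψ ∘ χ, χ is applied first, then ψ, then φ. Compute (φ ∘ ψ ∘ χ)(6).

5

Apply the permutations in order: χ(6) = 1, then ψ(1) = 7, then φ(7) = 5. So (φ ∘ ψ ∘ χ)(6) = 5.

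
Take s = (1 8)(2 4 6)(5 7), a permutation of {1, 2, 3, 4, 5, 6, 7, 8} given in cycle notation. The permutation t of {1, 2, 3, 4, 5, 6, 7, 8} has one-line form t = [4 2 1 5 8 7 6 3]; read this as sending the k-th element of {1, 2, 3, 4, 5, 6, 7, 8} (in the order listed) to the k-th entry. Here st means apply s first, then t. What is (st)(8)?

First apply s: s(8) = 1, then t(1) = 4. Thus (st)(8) = 4.

4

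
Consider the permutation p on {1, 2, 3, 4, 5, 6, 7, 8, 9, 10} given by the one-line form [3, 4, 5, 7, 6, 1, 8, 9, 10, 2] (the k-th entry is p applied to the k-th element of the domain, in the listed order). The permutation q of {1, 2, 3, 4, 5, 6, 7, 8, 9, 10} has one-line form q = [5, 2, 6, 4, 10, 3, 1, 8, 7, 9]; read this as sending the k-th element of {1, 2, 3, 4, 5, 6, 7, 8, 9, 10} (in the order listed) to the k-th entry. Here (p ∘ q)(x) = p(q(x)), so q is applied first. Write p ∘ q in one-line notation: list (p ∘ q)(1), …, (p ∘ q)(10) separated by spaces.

6 4 1 7 2 5 3 9 8 10

For each element, apply q then p: 1 → 5 → 6; 2 → 2 → 4; 3 → 6 → 1; 4 → 4 → 7; 5 → 10 → 2; 6 → 3 → 5; 7 → 1 → 3; 8 → 8 → 9; 9 → 7 → 8; 10 → 9 → 10.
Collecting the images, p ∘ q = [6 4 1 7 2 5 3 9 8 10].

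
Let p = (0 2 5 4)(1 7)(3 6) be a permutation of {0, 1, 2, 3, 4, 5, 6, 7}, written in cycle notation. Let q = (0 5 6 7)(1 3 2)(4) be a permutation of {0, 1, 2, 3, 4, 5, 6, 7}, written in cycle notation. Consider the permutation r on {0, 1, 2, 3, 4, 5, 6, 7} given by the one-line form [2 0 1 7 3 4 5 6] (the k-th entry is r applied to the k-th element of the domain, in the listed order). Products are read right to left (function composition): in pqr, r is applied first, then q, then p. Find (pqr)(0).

7

Chase 0: r(0) = 2; q(2) = 1; p(1) = 7. Hence (pqr)(0) = 7.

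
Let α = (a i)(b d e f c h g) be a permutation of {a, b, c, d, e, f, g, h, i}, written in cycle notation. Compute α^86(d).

d lies in the 7-cycle (b d e f c h g).
Powers repeat with period 7 on this cycle, and 86 mod 7 = 2, so α^86(d) = α^2(d).
Stepping 2 places around the cycle: d → e → f.

f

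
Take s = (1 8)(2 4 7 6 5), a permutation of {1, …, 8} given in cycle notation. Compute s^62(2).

7

2 lies in the 5-cycle (2 4 7 6 5).
Powers repeat with period 5 on this cycle, and 62 mod 5 = 2, so s^62(2) = s^2(2).
Advancing 2 steps from 2: 2 → 4 → 7.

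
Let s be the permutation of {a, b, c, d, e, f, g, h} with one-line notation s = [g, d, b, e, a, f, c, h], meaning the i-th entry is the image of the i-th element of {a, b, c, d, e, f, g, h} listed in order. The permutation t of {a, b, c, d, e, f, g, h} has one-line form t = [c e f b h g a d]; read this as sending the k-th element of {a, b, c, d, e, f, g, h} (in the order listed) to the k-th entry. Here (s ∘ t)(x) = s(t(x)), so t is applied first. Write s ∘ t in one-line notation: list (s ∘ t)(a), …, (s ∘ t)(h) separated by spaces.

b a f d h c g e

(s ∘ t)(x) = s(t(x)). Computing each image: s(t(a)) = s(c) = b, s(t(b)) = s(e) = a, s(t(c)) = s(f) = f, s(t(d)) = s(b) = d, s(t(e)) = s(h) = h, s(t(f)) = s(g) = c, s(t(g)) = s(a) = g, s(t(h)) = s(d) = e.
Hence s ∘ t = [b a f d h c g e].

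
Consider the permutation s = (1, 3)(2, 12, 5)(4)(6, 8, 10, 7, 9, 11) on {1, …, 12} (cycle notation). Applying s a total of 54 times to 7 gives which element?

7

7 lies in the 6-cycle (6, 8, 10, 7, 9, 11).
Powers repeat with period 6 on this cycle, and 54 mod 6 = 0, so s^54(7) = s^0(7).
So s^54(7) = 7.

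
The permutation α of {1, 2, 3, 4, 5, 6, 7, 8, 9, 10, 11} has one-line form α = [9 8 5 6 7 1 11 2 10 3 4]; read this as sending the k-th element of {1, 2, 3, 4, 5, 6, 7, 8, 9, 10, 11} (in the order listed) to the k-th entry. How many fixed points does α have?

0

No element satisfies α(x) = x, so there are 0 fixed points.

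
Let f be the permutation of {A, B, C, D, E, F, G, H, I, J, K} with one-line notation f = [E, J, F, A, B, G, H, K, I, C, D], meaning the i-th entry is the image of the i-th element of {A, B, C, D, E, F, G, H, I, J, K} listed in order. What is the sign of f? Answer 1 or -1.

-1

In disjoint-cycle form the cycle lengths are 10, 1.
A cycle is odd iff its length is even; f has 1 even-length cycle, so sgn(f) = (−1)^1 and f is odd.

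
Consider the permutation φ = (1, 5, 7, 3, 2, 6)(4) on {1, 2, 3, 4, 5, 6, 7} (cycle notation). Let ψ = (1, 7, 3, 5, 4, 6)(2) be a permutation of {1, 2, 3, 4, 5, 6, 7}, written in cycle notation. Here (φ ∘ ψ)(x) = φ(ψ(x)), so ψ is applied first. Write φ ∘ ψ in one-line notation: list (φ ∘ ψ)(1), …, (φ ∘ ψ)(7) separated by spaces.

For each element, apply ψ then φ: 1 → 7 → 3; 2 → 2 → 6; 3 → 5 → 7; 4 → 6 → 1; 5 → 4 → 4; 6 → 1 → 5; 7 → 3 → 2.
So φ ∘ ψ in one-line form is 3 6 7 1 4 5 2.

3 6 7 1 4 5 2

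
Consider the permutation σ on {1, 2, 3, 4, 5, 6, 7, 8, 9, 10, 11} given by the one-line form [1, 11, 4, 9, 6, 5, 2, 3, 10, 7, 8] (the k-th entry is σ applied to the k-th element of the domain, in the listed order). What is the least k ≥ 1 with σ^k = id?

8

The disjoint-cycle form of σ has cycle lengths 8, 2, 1.
The order of σ is the least common multiple of its cycle lengths: lcm(8, 2) = 8.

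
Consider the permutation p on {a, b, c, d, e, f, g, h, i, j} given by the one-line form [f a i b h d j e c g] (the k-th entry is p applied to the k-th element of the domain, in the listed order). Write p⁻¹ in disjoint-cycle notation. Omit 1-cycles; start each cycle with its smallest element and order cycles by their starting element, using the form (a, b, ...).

(a, b, d, f)(c, i)(e, h)(g, j)

The cycle decomposition of p is (a, f, d, b)(c, i)(e, h)(g, j).
The inverse reverses every cycle; in canonical form, p⁻¹ = (a, b, d, f)(c, i)(e, h)(g, j).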